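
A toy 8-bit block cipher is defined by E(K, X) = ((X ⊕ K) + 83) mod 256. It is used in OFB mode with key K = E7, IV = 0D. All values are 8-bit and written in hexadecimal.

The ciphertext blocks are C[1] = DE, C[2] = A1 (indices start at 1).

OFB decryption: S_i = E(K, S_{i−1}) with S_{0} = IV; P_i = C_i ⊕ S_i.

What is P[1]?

P[1] = B3

P[1]: S = E(K, 0D) = 6D; DE ⊕ 6D = B3.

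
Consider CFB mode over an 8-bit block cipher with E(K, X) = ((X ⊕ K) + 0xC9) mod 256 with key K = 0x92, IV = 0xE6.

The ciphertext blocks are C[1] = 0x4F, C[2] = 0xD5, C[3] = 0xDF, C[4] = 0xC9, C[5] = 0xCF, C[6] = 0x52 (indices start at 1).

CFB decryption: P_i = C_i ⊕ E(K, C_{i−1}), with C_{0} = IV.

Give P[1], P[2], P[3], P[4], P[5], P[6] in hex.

P[1]: E(K, 0xE6) = 0x3D; 0x4F ⊕ 0x3D = 0x72.
P[2]: E(K, 0x4F) = 0xA6; 0xD5 ⊕ 0xA6 = 0x73.
P[3]: E(K, 0xD5) = 0x10; 0xDF ⊕ 0x10 = 0xCF.
P[4]: E(K, 0xDF) = 0x16; 0xC9 ⊕ 0x16 = 0xDF.
P[5]: E(K, 0xC9) = 0x24; 0xCF ⊕ 0x24 = 0xEB.
P[6]: E(K, 0xCF) = 0x26; 0x52 ⊕ 0x26 = 0x74.

P[1] = 0x72, P[2] = 0x73, P[3] = 0xCF, P[4] = 0xDF, P[5] = 0xEB, P[6] = 0x74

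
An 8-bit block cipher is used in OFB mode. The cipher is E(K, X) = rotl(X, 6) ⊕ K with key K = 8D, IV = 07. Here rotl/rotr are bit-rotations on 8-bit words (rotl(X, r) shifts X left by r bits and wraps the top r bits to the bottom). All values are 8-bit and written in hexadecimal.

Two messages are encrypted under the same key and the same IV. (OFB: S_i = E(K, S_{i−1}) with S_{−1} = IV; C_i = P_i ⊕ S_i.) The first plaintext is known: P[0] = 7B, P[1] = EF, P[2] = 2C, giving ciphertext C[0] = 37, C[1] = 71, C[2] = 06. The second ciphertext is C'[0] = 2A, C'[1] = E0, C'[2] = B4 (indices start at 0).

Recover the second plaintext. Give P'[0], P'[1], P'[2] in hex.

P'[0] = 66, P'[1] = 7E, P'[2] = 9E

In OFB with a reused IV, both messages share the same keystream S_i, so C_i ⊕ C'_i = P_i ⊕ P'_i and thus P'_i = P_i ⊕ C_i ⊕ C'_i.
P'[0]: 7B ⊕ 37 ⊕ 2A = 66.
P'[1]: EF ⊕ 71 ⊕ E0 = 7E.
P'[2]: 2C ⊕ 06 ⊕ B4 = 9E.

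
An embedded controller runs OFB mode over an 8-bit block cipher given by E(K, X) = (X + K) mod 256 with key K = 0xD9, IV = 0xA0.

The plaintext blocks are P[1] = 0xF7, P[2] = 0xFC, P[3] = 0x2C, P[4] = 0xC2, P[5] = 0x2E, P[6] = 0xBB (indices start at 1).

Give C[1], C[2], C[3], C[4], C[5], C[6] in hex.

C[1] = 0x8E, C[2] = 0xAE, C[3] = 0x07, C[4] = 0xC6, C[5] = 0xF3, C[6] = 0x0D

OFB encryption: S_i = E(K, S_{i−1}) with S_{0} = IV; C_i = P_i ⊕ S_i.
C[1]: S = E(K, 0xA0) = 0x79; 0xF7 ⊕ 0x79 = 0x8E.
C[2]: S = E(K, 0x79) = 0x52; 0xFC ⊕ 0x52 = 0xAE.
C[3]: S = E(K, 0x52) = 0x2B; 0x2C ⊕ 0x2B = 0x07.
C[4]: S = E(K, 0x2B) = 0x04; 0xC2 ⊕ 0x04 = 0xC6.
C[5]: S = E(K, 0x04) = 0xDD; 0x2E ⊕ 0xDD = 0xF3.
C[6]: S = E(K, 0xDD) = 0xB6; 0xBB ⊕ 0xB6 = 0x0D.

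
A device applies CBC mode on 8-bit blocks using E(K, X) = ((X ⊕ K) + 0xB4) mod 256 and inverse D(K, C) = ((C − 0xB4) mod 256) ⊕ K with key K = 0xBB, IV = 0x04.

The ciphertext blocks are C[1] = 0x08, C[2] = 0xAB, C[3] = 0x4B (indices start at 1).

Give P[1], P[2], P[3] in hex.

P[1] = 0xEB, P[2] = 0x44, P[3] = 0x87

CBC decryption: P_i = D(K, C_i) ⊕ C_{i−1}, with C_{0} = IV.
P[1]: D(K, 0x08) = 0xEF; 0xEF ⊕ 0x04 = 0xEB.
P[2]: D(K, 0xAB) = 0x4C; 0x4C ⊕ 0x08 = 0x44.
P[3]: D(K, 0x4B) = 0x2C; 0x2C ⊕ 0xAB = 0x87.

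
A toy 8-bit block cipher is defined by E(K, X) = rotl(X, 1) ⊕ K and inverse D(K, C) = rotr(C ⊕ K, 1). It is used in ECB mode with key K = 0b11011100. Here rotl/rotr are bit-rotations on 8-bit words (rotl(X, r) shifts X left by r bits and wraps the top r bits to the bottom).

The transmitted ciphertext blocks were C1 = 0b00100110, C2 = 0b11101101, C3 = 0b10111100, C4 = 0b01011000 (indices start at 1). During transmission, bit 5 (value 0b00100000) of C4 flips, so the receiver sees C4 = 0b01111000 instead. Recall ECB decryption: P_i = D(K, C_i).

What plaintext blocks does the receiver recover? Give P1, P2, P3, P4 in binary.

Only C4 changed, to 0b01111000. In ECB, a change in C_i affects only P_i. Decrypting the received ciphertext:
P1: D(K, 0b00100110) = 0b01111101.
P2: D(K, 0b11101101) = 0b10011000.
P3: D(K, 0b10111100) = 0b00110000.
P4: D(K, 0b01111000) = 0b01010010.
Blocks that differ from the original plaintext: P4.

P1 = 0b01111101, P2 = 0b10011000, P3 = 0b00110000, P4 = 0b01010010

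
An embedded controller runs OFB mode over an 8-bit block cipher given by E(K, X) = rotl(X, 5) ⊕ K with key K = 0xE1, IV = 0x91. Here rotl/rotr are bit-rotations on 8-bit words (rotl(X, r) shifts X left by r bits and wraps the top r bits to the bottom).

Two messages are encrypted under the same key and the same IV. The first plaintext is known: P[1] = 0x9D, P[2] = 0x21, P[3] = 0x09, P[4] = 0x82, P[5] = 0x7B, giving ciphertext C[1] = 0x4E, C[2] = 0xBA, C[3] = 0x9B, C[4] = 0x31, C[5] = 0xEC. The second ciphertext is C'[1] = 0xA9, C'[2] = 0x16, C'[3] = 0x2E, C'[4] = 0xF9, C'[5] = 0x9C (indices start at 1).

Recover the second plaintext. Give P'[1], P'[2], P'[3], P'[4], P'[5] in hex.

In OFB with a reused IV, both messages share the same keystream S_i, so C_i ⊕ C'_i = P_i ⊕ P'_i and thus P'_i = P_i ⊕ C_i ⊕ C'_i.
P'[1]: 0x9D ⊕ 0x4E ⊕ 0xA9 = 0x7A.
P'[2]: 0x21 ⊕ 0xBA ⊕ 0x16 = 0x8D.
P'[3]: 0x09 ⊕ 0x9B ⊕ 0x2E = 0xBC.
P'[4]: 0x82 ⊕ 0x31 ⊕ 0xF9 = 0x4A.
P'[5]: 0x7B ⊕ 0xEC ⊕ 0x9C = 0x0B.

P'[1] = 0x7A, P'[2] = 0x8D, P'[3] = 0xBC, P'[4] = 0x4A, P'[5] = 0x0B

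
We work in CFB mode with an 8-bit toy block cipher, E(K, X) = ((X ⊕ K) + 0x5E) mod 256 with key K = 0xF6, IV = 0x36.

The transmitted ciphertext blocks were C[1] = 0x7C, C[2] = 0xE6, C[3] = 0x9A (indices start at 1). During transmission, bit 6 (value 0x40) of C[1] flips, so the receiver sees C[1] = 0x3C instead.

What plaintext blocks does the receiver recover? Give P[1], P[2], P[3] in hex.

CFB decryption: P_i = C_i ⊕ E(K, C_{i−1}), with C_{0} = IV.
Only C[1] changed, to 0x3C. In CFB, a change in C_i flips the same bit in P_i and garbles P_{i+1}. Decrypting the received ciphertext:
P[1]: E(K, 0x36) = 0x1E; 0x3C ⊕ 0x1E = 0x22.
P[2]: E(K, 0x3C) = 0x28; 0xE6 ⊕ 0x28 = 0xCE.
P[3]: E(K, 0xE6) = 0x6E; 0x9A ⊕ 0x6E = 0xF4.
Blocks that differ from the original plaintext: P[1], P[2].

P[1] = 0x22, P[2] = 0xCE, P[3] = 0xF4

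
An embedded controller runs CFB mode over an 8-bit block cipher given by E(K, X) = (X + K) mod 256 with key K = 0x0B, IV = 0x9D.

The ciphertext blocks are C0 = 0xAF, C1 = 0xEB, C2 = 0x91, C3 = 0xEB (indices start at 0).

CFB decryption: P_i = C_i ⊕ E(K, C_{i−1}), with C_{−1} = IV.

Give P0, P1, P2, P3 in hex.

P0: E(K, 0x9D) = 0xA8; 0xAF ⊕ 0xA8 = 0x07.
P1: E(K, 0xAF) = 0xBA; 0xEB ⊕ 0xBA = 0x51.
P2: E(K, 0xEB) = 0xF6; 0x91 ⊕ 0xF6 = 0x67.
P3: E(K, 0x91) = 0x9C; 0xEB ⊕ 0x9C = 0x77.

P0 = 0x07, P1 = 0x51, P2 = 0x67, P3 = 0x77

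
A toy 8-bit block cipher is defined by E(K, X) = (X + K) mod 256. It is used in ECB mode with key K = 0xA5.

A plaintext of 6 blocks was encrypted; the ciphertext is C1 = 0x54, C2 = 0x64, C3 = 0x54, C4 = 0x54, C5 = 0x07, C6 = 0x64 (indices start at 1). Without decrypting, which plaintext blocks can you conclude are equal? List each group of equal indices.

ECB encrypts each block independently with the same key, so equal ciphertext blocks imply equal plaintext blocks.
C1 = C3 = C4 = 0x54, so P1 = P3 = P4.
C2 = C6 = 0x64, so P2 = P6.

P1 = P3 = P4; P2 = P6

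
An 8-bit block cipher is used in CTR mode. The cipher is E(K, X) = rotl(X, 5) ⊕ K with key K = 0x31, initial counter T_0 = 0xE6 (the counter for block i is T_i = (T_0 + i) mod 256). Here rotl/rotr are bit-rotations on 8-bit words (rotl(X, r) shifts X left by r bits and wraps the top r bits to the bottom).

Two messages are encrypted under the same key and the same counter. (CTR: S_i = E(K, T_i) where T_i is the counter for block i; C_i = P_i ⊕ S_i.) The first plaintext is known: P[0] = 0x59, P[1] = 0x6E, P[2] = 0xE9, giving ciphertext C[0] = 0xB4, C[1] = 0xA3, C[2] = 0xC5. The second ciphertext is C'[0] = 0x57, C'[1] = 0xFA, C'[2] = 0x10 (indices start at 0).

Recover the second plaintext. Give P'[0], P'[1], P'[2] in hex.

In CTR with a reused counter, both messages share the same keystream S_i, so C_i ⊕ C'_i = P_i ⊕ P'_i and thus P'_i = P_i ⊕ C_i ⊕ C'_i.
P'[0]: 0x59 ⊕ 0xB4 ⊕ 0x57 = 0xBA.
P'[1]: 0x6E ⊕ 0xA3 ⊕ 0xFA = 0x37.
P'[2]: 0xE9 ⊕ 0xC5 ⊕ 0x10 = 0x3C.

P'[0] = 0xBA, P'[1] = 0x37, P'[2] = 0x3C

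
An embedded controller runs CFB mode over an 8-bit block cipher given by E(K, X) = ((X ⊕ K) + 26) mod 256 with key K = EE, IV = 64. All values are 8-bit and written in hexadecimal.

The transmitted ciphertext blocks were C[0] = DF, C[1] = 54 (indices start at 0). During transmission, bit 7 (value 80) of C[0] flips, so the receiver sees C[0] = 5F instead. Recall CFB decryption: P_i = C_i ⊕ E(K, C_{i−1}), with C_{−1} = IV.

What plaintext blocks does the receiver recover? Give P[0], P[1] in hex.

Only C[0] changed, to 5F. In CFB, a change in C_i flips the same bit in P_i and garbles P_{i+1}. Decrypting the received ciphertext:
P[0]: E(K, 64) = B0; 5F ⊕ B0 = EF.
P[1]: E(K, 5F) = D7; 54 ⊕ D7 = 83.
Blocks that differ from the original plaintext: P[0], P[1].

P[0] = EF, P[1] = 83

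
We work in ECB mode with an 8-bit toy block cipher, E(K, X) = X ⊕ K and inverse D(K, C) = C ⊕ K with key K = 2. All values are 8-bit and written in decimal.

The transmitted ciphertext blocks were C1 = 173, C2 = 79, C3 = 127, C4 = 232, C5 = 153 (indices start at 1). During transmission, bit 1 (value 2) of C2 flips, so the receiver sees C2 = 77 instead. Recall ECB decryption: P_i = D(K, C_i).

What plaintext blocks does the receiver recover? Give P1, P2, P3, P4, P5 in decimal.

P1 = 175, P2 = 79, P3 = 125, P4 = 234, P5 = 155

Only C2 changed, to 77. In ECB, a change in C_i affects only P_i. Decrypting the received ciphertext:
P1: D(K, 173) = 175.
P2: D(K, 77) = 79.
P3: D(K, 127) = 125.
P4: D(K, 232) = 234.
P5: D(K, 153) = 155.
Blocks that differ from the original plaintext: P2.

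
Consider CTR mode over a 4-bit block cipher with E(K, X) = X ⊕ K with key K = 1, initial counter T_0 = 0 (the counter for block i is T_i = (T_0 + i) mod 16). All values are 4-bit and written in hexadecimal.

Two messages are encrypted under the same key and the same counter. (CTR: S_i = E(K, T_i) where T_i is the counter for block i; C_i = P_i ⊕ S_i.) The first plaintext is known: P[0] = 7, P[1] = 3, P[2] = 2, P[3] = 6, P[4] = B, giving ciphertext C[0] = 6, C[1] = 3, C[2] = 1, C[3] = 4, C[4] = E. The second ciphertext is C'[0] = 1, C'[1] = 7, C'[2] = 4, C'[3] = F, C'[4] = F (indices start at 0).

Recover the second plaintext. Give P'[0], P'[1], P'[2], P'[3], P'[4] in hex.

P'[0] = 0, P'[1] = 7, P'[2] = 7, P'[3] = D, P'[4] = A

In CTR with a reused counter, both messages share the same keystream S_i, so C_i ⊕ C'_i = P_i ⊕ P'_i and thus P'_i = P_i ⊕ C_i ⊕ C'_i.
P'[0]: 7 ⊕ 6 ⊕ 1 = 0.
P'[1]: 3 ⊕ 3 ⊕ 7 = 7.
P'[2]: 2 ⊕ 1 ⊕ 4 = 7.
P'[3]: 6 ⊕ 4 ⊕ F = D.
P'[4]: B ⊕ E ⊕ F = A.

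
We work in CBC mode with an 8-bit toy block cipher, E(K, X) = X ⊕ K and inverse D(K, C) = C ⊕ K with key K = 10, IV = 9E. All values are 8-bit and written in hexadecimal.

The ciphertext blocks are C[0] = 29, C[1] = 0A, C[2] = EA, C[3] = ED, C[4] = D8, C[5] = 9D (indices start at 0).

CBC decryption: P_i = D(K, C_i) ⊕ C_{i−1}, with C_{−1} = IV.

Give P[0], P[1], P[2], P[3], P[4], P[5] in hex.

P[0]: D(K, 29) = 39; 39 ⊕ 9E = A7.
P[1]: D(K, 0A) = 1A; 1A ⊕ 29 = 33.
P[2]: D(K, EA) = FA; FA ⊕ 0A = F0.
P[3]: D(K, ED) = FD; FD ⊕ EA = 17.
P[4]: D(K, D8) = C8; C8 ⊕ ED = 25.
P[5]: D(K, 9D) = 8D; 8D ⊕ D8 = 55.

P[0] = A7, P[1] = 33, P[2] = F0, P[3] = 17, P[4] = 25, P[5] = 55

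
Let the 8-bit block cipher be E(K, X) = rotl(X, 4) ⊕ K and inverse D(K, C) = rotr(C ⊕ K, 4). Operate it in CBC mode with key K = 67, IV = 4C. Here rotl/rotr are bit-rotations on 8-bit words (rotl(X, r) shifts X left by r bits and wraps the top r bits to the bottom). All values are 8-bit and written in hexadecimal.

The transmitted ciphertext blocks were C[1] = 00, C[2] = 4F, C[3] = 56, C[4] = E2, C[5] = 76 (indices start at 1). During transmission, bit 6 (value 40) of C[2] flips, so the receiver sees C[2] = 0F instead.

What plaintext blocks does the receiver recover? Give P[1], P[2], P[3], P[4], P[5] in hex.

CBC decryption: P_i = D(K, C_i) ⊕ C_{i−1}, with C_{0} = IV.
Only C[2] changed, to 0F. In CBC, a change in C_i garbles P_i and flips the same bit in P_{i+1}. Decrypting the received ciphertext:
P[1]: D(K, 00) = 76; 76 ⊕ 4C = 3A.
P[2]: D(K, 0F) = 86; 86 ⊕ 00 = 86.
P[3]: D(K, 56) = 13; 13 ⊕ 0F = 1C.
P[4]: D(K, E2) = 58; 58 ⊕ 56 = 0E.
P[5]: D(K, 76) = 11; 11 ⊕ E2 = F3.
Blocks that differ from the original plaintext: P[2], P[3].

P[1] = 3A, P[2] = 86, P[3] = 1C, P[4] = 0E, P[5] = F3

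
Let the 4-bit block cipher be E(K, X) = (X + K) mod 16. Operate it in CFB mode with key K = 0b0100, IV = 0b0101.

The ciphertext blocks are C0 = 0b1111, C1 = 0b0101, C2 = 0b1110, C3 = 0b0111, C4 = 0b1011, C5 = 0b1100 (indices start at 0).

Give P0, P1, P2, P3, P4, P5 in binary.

CFB decryption: P_i = C_i ⊕ E(K, C_{i−1}), with C_{−1} = IV.
P0: E(K, 0b0101) = 0b1001; 0b1111 ⊕ 0b1001 = 0b0110.
P1: E(K, 0b1111) = 0b0011; 0b0101 ⊕ 0b0011 = 0b0110.
P2: E(K, 0b0101) = 0b1001; 0b1110 ⊕ 0b1001 = 0b0111.
P3: E(K, 0b1110) = 0b0010; 0b0111 ⊕ 0b0010 = 0b0101.
P4: E(K, 0b0111) = 0b1011; 0b1011 ⊕ 0b1011 = 0b0000.
P5: E(K, 0b1011) = 0b1111; 0b1100 ⊕ 0b1111 = 0b0011.

P0 = 0b0110, P1 = 0b0110, P2 = 0b0111, P3 = 0b0101, P4 = 0b0000, P5 = 0b0011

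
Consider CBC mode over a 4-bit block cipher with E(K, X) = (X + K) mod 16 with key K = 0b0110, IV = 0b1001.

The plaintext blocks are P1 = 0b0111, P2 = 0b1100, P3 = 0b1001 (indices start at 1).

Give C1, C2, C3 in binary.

CBC encryption: C_i = E(K, P_i ⊕ C_{i−1}), with C_{0} = IV.
C1: P1 ⊕ 0b1001 = 0b1110; E(K, 0b1110) = 0b0100.
C2: P2 ⊕ 0b0100 = 0b1000; E(K, 0b1000) = 0b1110.
C3: P3 ⊕ 0b1110 = 0b0111; E(K, 0b0111) = 0b1101.

C1 = 0b0100, C2 = 0b1110, C3 = 0b1101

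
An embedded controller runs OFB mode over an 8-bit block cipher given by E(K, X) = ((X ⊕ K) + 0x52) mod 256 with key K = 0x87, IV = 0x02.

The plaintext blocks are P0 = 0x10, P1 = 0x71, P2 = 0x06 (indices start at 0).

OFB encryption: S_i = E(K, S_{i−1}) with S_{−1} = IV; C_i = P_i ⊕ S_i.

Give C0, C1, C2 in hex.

C0 = 0xC7, C1 = 0xD3, C2 = 0x71

C0: S = E(K, 0x02) = 0xD7; 0x10 ⊕ 0xD7 = 0xC7.
C1: S = E(K, 0xD7) = 0xA2; 0x71 ⊕ 0xA2 = 0xD3.
C2: S = E(K, 0xA2) = 0x77; 0x06 ⊕ 0x77 = 0x71.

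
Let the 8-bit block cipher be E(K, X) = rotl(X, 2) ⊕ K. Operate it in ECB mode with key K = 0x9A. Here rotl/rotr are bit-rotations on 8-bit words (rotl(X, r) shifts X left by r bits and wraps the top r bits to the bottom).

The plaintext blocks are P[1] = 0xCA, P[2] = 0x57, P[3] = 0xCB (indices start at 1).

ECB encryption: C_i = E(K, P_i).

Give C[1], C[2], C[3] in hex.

C[1]: E(K, 0xCA) = 0xB1.
C[2]: E(K, 0x57) = 0xC7.
C[3]: E(K, 0xCB) = 0xB5.

C[1] = 0xB1, C[2] = 0xC7, C[3] = 0xB5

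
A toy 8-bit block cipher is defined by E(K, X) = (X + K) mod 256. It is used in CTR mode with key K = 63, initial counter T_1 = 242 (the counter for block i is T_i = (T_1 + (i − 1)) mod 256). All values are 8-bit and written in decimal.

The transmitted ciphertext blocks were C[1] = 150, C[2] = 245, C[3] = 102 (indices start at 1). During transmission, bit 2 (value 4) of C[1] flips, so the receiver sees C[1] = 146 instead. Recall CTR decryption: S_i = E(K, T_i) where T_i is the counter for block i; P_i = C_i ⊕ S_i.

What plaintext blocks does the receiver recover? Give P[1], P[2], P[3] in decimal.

P[1] = 163, P[2] = 199, P[3] = 85

Only C[1] changed, to 146. In CTR, a change in C_i flips the same bit in P_i only; the keystream is unaffected. Decrypting the received ciphertext:
P[1]: T = 242, S = E(K, T) = 49; 146 ⊕ 49 = 163.
P[2]: T = 243, S = E(K, T) = 50; 245 ⊕ 50 = 199.
P[3]: T = 244, S = E(K, T) = 51; 102 ⊕ 51 = 85.
Blocks that differ from the original plaintext: P[1].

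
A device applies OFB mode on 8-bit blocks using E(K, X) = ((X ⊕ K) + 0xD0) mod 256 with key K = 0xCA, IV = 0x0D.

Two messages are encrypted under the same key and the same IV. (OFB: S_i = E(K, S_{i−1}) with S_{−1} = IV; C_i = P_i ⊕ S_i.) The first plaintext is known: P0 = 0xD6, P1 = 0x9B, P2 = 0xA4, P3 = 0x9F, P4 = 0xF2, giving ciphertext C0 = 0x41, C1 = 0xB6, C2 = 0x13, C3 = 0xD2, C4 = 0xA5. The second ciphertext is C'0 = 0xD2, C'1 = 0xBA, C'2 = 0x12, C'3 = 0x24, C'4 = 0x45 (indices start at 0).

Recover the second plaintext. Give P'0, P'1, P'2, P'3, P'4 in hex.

In OFB with a reused IV, both messages share the same keystream S_i, so C_i ⊕ C'_i = P_i ⊕ P'_i and thus P'_i = P_i ⊕ C_i ⊕ C'_i.
P'0: 0xD6 ⊕ 0x41 ⊕ 0xD2 = 0x45.
P'1: 0x9B ⊕ 0xB6 ⊕ 0xBA = 0x97.
P'2: 0xA4 ⊕ 0x13 ⊕ 0x12 = 0xA5.
P'3: 0x9F ⊕ 0xD2 ⊕ 0x24 = 0x69.
P'4: 0xF2 ⊕ 0xA5 ⊕ 0x45 = 0x12.

P'0 = 0x45, P'1 = 0x97, P'2 = 0xA5, P'3 = 0x69, P'4 = 0x12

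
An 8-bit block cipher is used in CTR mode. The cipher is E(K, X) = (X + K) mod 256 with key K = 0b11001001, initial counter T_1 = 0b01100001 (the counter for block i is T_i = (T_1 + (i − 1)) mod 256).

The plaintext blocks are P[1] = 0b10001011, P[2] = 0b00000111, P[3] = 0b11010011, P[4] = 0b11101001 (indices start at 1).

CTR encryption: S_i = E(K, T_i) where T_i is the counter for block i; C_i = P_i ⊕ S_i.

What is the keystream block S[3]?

0b00101100

C[1]: T = 0b01100001, S = E(K, T) = 0b00101010; 0b10001011 ⊕ 0b00101010 = 0b10100001.
C[2]: T = 0b01100010, S = E(K, T) = 0b00101011; 0b00000111 ⊕ 0b00101011 = 0b00101100.
C[3]: T = 0b01100011, S = E(K, T) = 0b00101100; 0b11010011 ⊕ 0b00101100 = 0b11111111.
So S[3] = 0b00101100.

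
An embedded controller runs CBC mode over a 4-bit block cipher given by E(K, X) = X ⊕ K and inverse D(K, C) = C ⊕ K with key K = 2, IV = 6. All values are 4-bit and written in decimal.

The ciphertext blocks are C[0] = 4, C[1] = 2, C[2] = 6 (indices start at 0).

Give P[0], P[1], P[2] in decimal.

P[0] = 0, P[1] = 4, P[2] = 6

CBC decryption: P_i = D(K, C_i) ⊕ C_{i−1}, with C_{−1} = IV.
P[0]: D(K, 4) = 6; 6 ⊕ 6 = 0.
P[1]: D(K, 2) = 0; 0 ⊕ 4 = 4.
P[2]: D(K, 6) = 4; 4 ⊕ 2 = 6.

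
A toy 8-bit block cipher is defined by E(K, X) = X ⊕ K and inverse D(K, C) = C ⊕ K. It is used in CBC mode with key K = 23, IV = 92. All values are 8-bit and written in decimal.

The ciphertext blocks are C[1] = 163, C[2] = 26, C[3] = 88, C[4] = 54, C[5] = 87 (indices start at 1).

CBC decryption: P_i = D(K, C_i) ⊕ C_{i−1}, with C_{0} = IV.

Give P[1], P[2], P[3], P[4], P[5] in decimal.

P[1]: D(K, 163) = 180; 180 ⊕ 92 = 232.
P[2]: D(K, 26) = 13; 13 ⊕ 163 = 174.
P[3]: D(K, 88) = 79; 79 ⊕ 26 = 85.
P[4]: D(K, 54) = 33; 33 ⊕ 88 = 121.
P[5]: D(K, 87) = 64; 64 ⊕ 54 = 118.

P[1] = 232, P[2] = 174, P[3] = 85, P[4] = 121, P[5] = 118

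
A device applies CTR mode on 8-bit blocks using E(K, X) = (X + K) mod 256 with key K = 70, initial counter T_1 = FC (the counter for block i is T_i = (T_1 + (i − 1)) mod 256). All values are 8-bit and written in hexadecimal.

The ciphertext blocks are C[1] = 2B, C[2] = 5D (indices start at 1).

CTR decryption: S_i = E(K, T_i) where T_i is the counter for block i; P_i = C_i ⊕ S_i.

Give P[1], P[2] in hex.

P[1] = 47, P[2] = 30

P[1]: T = FC, S = E(K, T) = 6C; 2B ⊕ 6C = 47.
P[2]: T = FD, S = E(K, T) = 6D; 5D ⊕ 6D = 30.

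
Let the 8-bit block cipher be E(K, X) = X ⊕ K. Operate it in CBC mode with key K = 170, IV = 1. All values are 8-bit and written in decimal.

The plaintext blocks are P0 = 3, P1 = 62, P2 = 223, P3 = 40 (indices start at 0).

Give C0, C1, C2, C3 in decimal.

CBC encryption: C_i = E(K, P_i ⊕ C_{i−1}), with C_{−1} = IV.
C0: P0 ⊕ 1 = 2; E(K, 2) = 168.
C1: P1 ⊕ 168 = 150; E(K, 150) = 60.
C2: P2 ⊕ 60 = 227; E(K, 227) = 73.
C3: P3 ⊕ 73 = 97; E(K, 97) = 203.

C0 = 168, C1 = 60, C2 = 73, C3 = 203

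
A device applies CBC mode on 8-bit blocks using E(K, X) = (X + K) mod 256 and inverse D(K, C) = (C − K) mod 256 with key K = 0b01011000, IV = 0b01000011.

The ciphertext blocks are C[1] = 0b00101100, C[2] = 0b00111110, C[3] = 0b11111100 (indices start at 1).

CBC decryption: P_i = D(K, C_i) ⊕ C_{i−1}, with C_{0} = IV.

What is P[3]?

P[3]: D(K, 0b11111100) = 0b10100100; 0b10100100 ⊕ 0b00111110 = 0b10011010.

P[3] = 0b10011010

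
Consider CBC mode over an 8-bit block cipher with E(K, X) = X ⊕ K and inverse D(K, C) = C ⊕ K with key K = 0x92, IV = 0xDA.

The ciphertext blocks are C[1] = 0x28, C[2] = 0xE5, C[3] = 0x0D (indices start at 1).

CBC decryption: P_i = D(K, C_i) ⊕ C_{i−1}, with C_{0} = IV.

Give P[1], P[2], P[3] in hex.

P[1]: D(K, 0x28) = 0xBA; 0xBA ⊕ 0xDA = 0x60.
P[2]: D(K, 0xE5) = 0x77; 0x77 ⊕ 0x28 = 0x5F.
P[3]: D(K, 0x0D) = 0x9F; 0x9F ⊕ 0xE5 = 0x7A.

P[1] = 0x60, P[2] = 0x5F, P[3] = 0x7A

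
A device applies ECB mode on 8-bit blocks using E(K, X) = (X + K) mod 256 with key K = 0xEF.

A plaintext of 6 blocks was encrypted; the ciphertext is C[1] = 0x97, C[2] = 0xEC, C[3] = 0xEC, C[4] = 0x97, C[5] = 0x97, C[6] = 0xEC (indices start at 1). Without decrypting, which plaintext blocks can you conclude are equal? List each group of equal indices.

ECB encrypts each block independently with the same key, so equal ciphertext blocks imply equal plaintext blocks.
C[1] = C[4] = C[5] = 0x97, so P[1] = P[4] = P[5].
C[2] = C[3] = C[6] = 0xEC, so P[2] = P[3] = P[6].

P[1] = P[4] = P[5]; P[2] = P[3] = P[6]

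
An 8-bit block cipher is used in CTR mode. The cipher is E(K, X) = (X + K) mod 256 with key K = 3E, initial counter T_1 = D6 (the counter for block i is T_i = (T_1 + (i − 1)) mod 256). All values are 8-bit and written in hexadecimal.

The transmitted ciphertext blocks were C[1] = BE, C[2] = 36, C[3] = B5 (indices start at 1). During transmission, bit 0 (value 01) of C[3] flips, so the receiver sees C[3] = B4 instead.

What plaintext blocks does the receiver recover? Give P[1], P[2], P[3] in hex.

P[1] = AA, P[2] = 23, P[3] = A2

CTR decryption: S_i = E(K, T_i) where T_i is the counter for block i; P_i = C_i ⊕ S_i.
Only C[3] changed, to B4. In CTR, a change in C_i flips the same bit in P_i only; the keystream is unaffected. Decrypting the received ciphertext:
P[1]: T = D6, S = E(K, T) = 14; BE ⊕ 14 = AA.
P[2]: T = D7, S = E(K, T) = 15; 36 ⊕ 15 = 23.
P[3]: T = D8, S = E(K, T) = 16; B4 ⊕ 16 = A2.
Blocks that differ from the original plaintext: P[3].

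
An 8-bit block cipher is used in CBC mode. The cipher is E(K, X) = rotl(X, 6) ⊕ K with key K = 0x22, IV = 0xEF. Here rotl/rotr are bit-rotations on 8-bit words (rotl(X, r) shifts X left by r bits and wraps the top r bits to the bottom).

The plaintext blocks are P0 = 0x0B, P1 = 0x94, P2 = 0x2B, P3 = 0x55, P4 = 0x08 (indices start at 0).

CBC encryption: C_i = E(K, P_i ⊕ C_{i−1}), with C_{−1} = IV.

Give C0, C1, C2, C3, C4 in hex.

C0: P0 ⊕ 0xEF = 0xE4; E(K, 0xE4) = 0x1B.
C1: P1 ⊕ 0x1B = 0x8F; E(K, 0x8F) = 0xC1.
C2: P2 ⊕ 0xC1 = 0xEA; E(K, 0xEA) = 0x98.
C3: P3 ⊕ 0x98 = 0xCD; E(K, 0xCD) = 0x51.
C4: P4 ⊕ 0x51 = 0x59; E(K, 0x59) = 0x74.

C0 = 0x1B, C1 = 0xC1, C2 = 0x98, C3 = 0x51, C4 = 0x74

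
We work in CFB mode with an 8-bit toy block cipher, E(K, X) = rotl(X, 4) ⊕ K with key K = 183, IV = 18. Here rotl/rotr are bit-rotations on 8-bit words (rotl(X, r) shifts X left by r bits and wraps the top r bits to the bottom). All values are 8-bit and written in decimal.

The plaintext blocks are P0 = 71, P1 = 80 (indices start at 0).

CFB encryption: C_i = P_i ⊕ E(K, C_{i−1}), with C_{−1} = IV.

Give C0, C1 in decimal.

C0: E(K, 18) = 150; 71 ⊕ 150 = 209.
C1: E(K, 209) = 170; 80 ⊕ 170 = 250.

C0 = 209, C1 = 250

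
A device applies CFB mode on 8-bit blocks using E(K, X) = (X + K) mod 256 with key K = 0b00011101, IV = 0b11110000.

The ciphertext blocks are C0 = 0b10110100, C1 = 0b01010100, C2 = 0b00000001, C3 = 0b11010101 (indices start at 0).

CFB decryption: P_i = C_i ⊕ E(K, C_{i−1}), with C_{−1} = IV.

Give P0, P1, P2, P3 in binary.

P0 = 0b10111001, P1 = 0b10000101, P2 = 0b01110000, P3 = 0b11001011

P0: E(K, 0b11110000) = 0b00001101; 0b10110100 ⊕ 0b00001101 = 0b10111001.
P1: E(K, 0b10110100) = 0b11010001; 0b01010100 ⊕ 0b11010001 = 0b10000101.
P2: E(K, 0b01010100) = 0b01110001; 0b00000001 ⊕ 0b01110001 = 0b01110000.
P3: E(K, 0b00000001) = 0b00011110; 0b11010101 ⊕ 0b00011110 = 0b11001011.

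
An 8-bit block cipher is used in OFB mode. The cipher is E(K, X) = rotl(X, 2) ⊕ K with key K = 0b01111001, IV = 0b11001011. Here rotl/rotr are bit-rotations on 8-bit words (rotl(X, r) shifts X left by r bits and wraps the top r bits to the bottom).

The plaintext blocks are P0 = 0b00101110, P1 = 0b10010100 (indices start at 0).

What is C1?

OFB encryption: S_i = E(K, S_{i−1}) with S_{−1} = IV; C_i = P_i ⊕ S_i.
C0: S = E(K, 0b11001011) = 0b01010110; 0b00101110 ⊕ 0b01010110 = 0b01111000.
C1: S = E(K, 0b01010110) = 0b00100000; 0b10010100 ⊕ 0b00100000 = 0b10110100.

C1 = 0b10110100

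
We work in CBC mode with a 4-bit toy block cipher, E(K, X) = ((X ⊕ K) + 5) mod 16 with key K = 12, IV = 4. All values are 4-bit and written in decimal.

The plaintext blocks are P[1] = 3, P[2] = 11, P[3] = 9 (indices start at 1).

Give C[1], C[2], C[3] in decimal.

CBC encryption: C_i = E(K, P_i ⊕ C_{i−1}), with C_{0} = IV.
C[1]: P[1] ⊕ 4 = 7; E(K, 7) = 0.
C[2]: P[2] ⊕ 0 = 11; E(K, 11) = 12.
C[3]: P[3] ⊕ 12 = 5; E(K, 5) = 14.

C[1] = 0, C[2] = 12, C[3] = 14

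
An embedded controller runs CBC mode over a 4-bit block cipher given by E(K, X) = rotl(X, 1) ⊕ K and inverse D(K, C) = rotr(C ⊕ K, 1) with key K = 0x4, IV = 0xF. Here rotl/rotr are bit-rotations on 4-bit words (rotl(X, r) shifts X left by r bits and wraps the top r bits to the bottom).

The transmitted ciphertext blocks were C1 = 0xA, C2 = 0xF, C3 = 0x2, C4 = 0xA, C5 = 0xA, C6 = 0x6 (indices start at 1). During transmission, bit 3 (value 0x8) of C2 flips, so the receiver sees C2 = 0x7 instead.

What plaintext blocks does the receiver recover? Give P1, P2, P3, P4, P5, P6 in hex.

P1 = 0x8, P2 = 0x3, P3 = 0x4, P4 = 0x5, P5 = 0xD, P6 = 0xB

CBC decryption: P_i = D(K, C_i) ⊕ C_{i−1}, with C_{0} = IV.
Only C2 changed, to 0x7. In CBC, a change in C_i garbles P_i and flips the same bit in P_{i+1}. Decrypting the received ciphertext:
P1: D(K, 0xA) = 0x7; 0x7 ⊕ 0xF = 0x8.
P2: D(K, 0x7) = 0x9; 0x9 ⊕ 0xA = 0x3.
P3: D(K, 0x2) = 0x3; 0x3 ⊕ 0x7 = 0x4.
P4: D(K, 0xA) = 0x7; 0x7 ⊕ 0x2 = 0x5.
P5: D(K, 0xA) = 0x7; 0x7 ⊕ 0xA = 0xD.
P6: D(K, 0x6) = 0x1; 0x1 ⊕ 0xA = 0xB.
Blocks that differ from the original plaintext: P2, P3.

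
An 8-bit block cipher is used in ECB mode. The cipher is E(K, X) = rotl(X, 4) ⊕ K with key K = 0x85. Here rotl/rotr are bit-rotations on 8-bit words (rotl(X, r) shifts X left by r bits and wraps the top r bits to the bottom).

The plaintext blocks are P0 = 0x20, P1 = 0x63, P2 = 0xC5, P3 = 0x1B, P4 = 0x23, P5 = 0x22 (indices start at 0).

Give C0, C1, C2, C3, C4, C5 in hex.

ECB encryption: C_i = E(K, P_i).
C0: E(K, 0x20) = 0x87.
C1: E(K, 0x63) = 0xB3.
C2: E(K, 0xC5) = 0xD9.
C3: E(K, 0x1B) = 0x34.
C4: E(K, 0x23) = 0xB7.
C5: E(K, 0x22) = 0xA7.

C0 = 0x87, C1 = 0xB3, C2 = 0xD9, C3 = 0x34, C4 = 0xB7, C5 = 0xA7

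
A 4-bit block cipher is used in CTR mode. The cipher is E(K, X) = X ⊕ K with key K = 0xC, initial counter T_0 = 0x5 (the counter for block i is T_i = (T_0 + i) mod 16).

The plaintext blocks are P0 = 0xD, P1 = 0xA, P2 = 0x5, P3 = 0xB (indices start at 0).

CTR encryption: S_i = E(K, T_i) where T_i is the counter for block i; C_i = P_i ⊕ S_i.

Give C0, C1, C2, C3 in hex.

C0: T = 0x5, S = E(K, T) = 0x9; 0xD ⊕ 0x9 = 0x4.
C1: T = 0x6, S = E(K, T) = 0xA; 0xA ⊕ 0xA = 0x0.
C2: T = 0x7, S = E(K, T) = 0xB; 0x5 ⊕ 0xB = 0xE.
C3: T = 0x8, S = E(K, T) = 0x4; 0xB ⊕ 0x4 = 0xF.

C0 = 0x4, C1 = 0x0, C2 = 0xE, C3 = 0xF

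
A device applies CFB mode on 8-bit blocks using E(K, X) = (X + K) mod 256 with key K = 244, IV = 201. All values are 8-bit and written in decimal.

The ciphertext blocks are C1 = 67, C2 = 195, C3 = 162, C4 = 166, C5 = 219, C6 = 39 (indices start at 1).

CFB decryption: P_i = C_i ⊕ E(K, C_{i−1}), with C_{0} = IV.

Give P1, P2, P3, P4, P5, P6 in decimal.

P1 = 254, P2 = 244, P3 = 21, P4 = 48, P5 = 65, P6 = 232

P1: E(K, 201) = 189; 67 ⊕ 189 = 254.
P2: E(K, 67) = 55; 195 ⊕ 55 = 244.
P3: E(K, 195) = 183; 162 ⊕ 183 = 21.
P4: E(K, 162) = 150; 166 ⊕ 150 = 48.
P5: E(K, 166) = 154; 219 ⊕ 154 = 65.
P6: E(K, 219) = 207; 39 ⊕ 207 = 232.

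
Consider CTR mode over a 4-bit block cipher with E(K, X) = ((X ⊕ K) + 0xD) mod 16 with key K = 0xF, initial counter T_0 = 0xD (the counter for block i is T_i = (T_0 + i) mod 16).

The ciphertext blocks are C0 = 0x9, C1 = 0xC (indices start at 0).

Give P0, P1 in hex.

CTR decryption: S_i = E(K, T_i) where T_i is the counter for block i; P_i = C_i ⊕ S_i.
P0: T = 0xD, S = E(K, T) = 0xF; 0x9 ⊕ 0xF = 0x6.
P1: T = 0xE, S = E(K, T) = 0xE; 0xC ⊕ 0xE = 0x2.

P0 = 0x6, P1 = 0x2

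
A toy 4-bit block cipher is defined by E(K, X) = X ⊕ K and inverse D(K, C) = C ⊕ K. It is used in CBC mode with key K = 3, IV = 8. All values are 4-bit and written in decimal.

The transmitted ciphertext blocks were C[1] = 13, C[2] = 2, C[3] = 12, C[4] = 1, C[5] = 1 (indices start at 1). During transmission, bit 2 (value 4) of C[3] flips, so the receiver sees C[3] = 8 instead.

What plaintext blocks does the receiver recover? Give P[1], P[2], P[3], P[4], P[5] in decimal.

CBC decryption: P_i = D(K, C_i) ⊕ C_{i−1}, with C_{0} = IV.
Only C[3] changed, to 8. In CBC, a change in C_i garbles P_i and flips the same bit in P_{i+1}. Decrypting the received ciphertext:
P[1]: D(K, 13) = 14; 14 ⊕ 8 = 6.
P[2]: D(K, 2) = 1; 1 ⊕ 13 = 12.
P[3]: D(K, 8) = 11; 11 ⊕ 2 = 9.
P[4]: D(K, 1) = 2; 2 ⊕ 8 = 10.
P[5]: D(K, 1) = 2; 2 ⊕ 1 = 3.
Blocks that differ from the original plaintext: P[3], P[4].

P[1] = 6, P[2] = 12, P[3] = 9, P[4] = 10, P[5] = 3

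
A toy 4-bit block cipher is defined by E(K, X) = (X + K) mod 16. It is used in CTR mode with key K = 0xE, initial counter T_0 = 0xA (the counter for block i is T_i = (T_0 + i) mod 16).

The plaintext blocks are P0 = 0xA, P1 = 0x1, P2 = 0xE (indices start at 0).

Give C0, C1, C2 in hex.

CTR encryption: S_i = E(K, T_i) where T_i is the counter for block i; C_i = P_i ⊕ S_i.
C0: T = 0xA, S = E(K, T) = 0x8; 0xA ⊕ 0x8 = 0x2.
C1: T = 0xB, S = E(K, T) = 0x9; 0x1 ⊕ 0x9 = 0x8.
C2: T = 0xC, S = E(K, T) = 0xA; 0xE ⊕ 0xA = 0x4.

C0 = 0x2, C1 = 0x8, C2 = 0x4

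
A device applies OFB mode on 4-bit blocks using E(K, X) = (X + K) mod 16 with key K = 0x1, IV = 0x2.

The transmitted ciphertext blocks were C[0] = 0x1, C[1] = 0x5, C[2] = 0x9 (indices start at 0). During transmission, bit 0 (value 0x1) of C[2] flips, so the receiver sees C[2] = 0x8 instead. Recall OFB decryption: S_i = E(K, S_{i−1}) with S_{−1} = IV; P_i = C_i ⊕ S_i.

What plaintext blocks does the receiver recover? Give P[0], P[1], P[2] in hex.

Only C[2] changed, to 0x8. In OFB, a change in C_i flips the same bit in P_i only; the keystream is unaffected. Decrypting the received ciphertext:
P[0]: S = E(K, 0x2) = 0x3; 0x1 ⊕ 0x3 = 0x2.
P[1]: S = E(K, 0x3) = 0x4; 0x5 ⊕ 0x4 = 0x1.
P[2]: S = E(K, 0x4) = 0x5; 0x8 ⊕ 0x5 = 0xD.
Blocks that differ from the original plaintext: P[2].

P[0] = 0x2, P[1] = 0x1, P[2] = 0xD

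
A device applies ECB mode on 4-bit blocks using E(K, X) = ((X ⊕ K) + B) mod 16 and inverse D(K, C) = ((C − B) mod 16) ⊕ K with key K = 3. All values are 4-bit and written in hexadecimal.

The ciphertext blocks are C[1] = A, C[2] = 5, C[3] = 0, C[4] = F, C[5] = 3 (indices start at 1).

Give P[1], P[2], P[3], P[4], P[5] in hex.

P[1] = C, P[2] = 9, P[3] = 6, P[4] = 7, P[5] = B

ECB decryption: P_i = D(K, C_i).
P[1]: D(K, A) = C.
P[2]: D(K, 5) = 9.
P[3]: D(K, 0) = 6.
P[4]: D(K, F) = 7.
P[5]: D(K, 3) = B.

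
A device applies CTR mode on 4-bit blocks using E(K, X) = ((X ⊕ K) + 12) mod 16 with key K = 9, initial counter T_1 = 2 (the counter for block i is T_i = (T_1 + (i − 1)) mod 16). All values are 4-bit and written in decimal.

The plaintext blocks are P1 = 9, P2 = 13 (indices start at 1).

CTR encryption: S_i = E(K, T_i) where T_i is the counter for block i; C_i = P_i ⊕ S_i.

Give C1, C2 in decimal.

C1: T = 2, S = E(K, T) = 7; 9 ⊕ 7 = 14.
C2: T = 3, S = E(K, T) = 6; 13 ⊕ 6 = 11.

C1 = 14, C2 = 11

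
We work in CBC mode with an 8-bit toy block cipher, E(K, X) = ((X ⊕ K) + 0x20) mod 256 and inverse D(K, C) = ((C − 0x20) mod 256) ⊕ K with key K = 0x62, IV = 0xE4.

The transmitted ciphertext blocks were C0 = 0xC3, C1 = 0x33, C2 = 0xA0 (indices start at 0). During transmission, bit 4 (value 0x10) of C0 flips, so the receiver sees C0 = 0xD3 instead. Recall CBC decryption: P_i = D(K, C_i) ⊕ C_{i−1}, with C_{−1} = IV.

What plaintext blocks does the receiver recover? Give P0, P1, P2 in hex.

P0 = 0x35, P1 = 0xA2, P2 = 0xD1

Only C0 changed, to 0xD3. In CBC, a change in C_i garbles P_i and flips the same bit in P_{i+1}. Decrypting the received ciphertext:
P0: D(K, 0xD3) = 0xD1; 0xD1 ⊕ 0xE4 = 0x35.
P1: D(K, 0x33) = 0x71; 0x71 ⊕ 0xD3 = 0xA2.
P2: D(K, 0xA0) = 0xE2; 0xE2 ⊕ 0x33 = 0xD1.
Blocks that differ from the original plaintext: P0, P1.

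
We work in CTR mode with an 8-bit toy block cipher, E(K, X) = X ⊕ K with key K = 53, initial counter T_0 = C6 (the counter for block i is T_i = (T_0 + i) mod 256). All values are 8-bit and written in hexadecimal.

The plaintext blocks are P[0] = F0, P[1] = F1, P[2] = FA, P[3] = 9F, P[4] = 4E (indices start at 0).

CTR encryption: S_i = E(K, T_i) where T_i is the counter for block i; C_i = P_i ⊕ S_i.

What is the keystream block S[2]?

C[0]: T = C6, S = E(K, T) = 95; F0 ⊕ 95 = 65.
C[1]: T = C7, S = E(K, T) = 94; F1 ⊕ 94 = 65.
C[2]: T = C8, S = E(K, T) = 9B; FA ⊕ 9B = 61.
So S[2] = 9B.

9B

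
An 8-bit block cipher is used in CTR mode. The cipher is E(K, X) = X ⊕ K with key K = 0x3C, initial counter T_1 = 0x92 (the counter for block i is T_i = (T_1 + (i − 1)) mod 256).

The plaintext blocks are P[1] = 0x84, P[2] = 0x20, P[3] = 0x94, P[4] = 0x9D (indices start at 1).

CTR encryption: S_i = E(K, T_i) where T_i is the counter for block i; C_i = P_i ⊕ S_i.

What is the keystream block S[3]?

0xA8

C[1]: T = 0x92, S = E(K, T) = 0xAE; 0x84 ⊕ 0xAE = 0x2A.
C[2]: T = 0x93, S = E(K, T) = 0xAF; 0x20 ⊕ 0xAF = 0x8F.
C[3]: T = 0x94, S = E(K, T) = 0xA8; 0x94 ⊕ 0xA8 = 0x3C.
So S[3] = 0xA8.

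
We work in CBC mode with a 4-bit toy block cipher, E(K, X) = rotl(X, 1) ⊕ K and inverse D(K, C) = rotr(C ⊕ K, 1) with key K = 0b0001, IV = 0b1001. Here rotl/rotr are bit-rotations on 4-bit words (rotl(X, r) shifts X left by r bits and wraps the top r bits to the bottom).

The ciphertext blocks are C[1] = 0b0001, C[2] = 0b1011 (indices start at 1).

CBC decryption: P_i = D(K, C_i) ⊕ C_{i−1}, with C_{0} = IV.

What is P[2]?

P[2]: D(K, 0b1011) = 0b0101; 0b0101 ⊕ 0b0001 = 0b0100.

P[2] = 0b0100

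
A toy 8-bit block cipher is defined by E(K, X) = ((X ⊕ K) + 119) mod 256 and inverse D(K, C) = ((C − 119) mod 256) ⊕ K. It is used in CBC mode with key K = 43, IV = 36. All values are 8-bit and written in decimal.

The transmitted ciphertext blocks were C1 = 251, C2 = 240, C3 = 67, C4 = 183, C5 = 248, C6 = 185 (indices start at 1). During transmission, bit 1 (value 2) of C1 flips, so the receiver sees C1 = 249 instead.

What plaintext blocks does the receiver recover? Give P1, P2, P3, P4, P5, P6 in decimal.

P1 = 141, P2 = 171, P3 = 23, P4 = 40, P5 = 29, P6 = 145

CBC decryption: P_i = D(K, C_i) ⊕ C_{i−1}, with C_{0} = IV.
Only C1 changed, to 249. In CBC, a change in C_i garbles P_i and flips the same bit in P_{i+1}. Decrypting the received ciphertext:
P1: D(K, 249) = 169; 169 ⊕ 36 = 141.
P2: D(K, 240) = 82; 82 ⊕ 249 = 171.
P3: D(K, 67) = 231; 231 ⊕ 240 = 23.
P4: D(K, 183) = 107; 107 ⊕ 67 = 40.
P5: D(K, 248) = 170; 170 ⊕ 183 = 29.
P6: D(K, 185) = 105; 105 ⊕ 248 = 145.
Blocks that differ from the original plaintext: P1, P2.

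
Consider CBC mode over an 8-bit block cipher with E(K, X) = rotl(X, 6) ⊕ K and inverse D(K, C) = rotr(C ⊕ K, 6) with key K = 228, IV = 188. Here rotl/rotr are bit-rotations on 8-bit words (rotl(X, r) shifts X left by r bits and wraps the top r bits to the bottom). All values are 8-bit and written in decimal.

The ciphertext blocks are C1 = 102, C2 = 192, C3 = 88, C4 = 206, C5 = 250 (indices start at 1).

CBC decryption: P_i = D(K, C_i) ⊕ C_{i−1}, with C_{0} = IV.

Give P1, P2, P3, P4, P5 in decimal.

P1 = 182, P2 = 246, P3 = 50, P4 = 240, P5 = 182

P1: D(K, 102) = 10; 10 ⊕ 188 = 182.
P2: D(K, 192) = 144; 144 ⊕ 102 = 246.
P3: D(K, 88) = 242; 242 ⊕ 192 = 50.
P4: D(K, 206) = 168; 168 ⊕ 88 = 240.
P5: D(K, 250) = 120; 120 ⊕ 206 = 182.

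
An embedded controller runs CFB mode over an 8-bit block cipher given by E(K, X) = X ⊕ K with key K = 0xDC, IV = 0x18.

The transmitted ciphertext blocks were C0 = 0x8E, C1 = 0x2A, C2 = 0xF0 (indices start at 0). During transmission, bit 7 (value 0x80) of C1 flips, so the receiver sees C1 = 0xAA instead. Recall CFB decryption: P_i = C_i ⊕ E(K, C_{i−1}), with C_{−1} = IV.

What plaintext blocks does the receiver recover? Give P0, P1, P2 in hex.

Only C1 changed, to 0xAA. In CFB, a change in C_i flips the same bit in P_i and garbles P_{i+1}. Decrypting the received ciphertext:
P0: E(K, 0x18) = 0xC4; 0x8E ⊕ 0xC4 = 0x4A.
P1: E(K, 0x8E) = 0x52; 0xAA ⊕ 0x52 = 0xF8.
P2: E(K, 0xAA) = 0x76; 0xF0 ⊕ 0x76 = 0x86.
Blocks that differ from the original plaintext: P1, P2.

P0 = 0x4A, P1 = 0xF8, P2 = 0x86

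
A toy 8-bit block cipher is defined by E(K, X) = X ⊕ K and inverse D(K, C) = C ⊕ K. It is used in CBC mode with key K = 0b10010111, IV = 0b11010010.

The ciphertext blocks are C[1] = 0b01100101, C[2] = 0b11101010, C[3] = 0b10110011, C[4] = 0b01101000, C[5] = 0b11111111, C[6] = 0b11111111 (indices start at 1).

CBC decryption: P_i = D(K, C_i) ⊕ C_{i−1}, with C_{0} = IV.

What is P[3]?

P[3] = 0b11001110

P[3]: D(K, 0b10110011) = 0b00100100; 0b00100100 ⊕ 0b11101010 = 0b11001110.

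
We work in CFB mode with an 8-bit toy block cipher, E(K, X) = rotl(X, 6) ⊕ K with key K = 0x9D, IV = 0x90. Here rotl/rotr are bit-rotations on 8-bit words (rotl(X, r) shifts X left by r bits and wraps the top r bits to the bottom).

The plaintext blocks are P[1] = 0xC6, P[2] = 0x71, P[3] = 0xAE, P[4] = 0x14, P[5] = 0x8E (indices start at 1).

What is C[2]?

CFB encryption: C_i = P_i ⊕ E(K, C_{i−1}), with C_{0} = IV.
C[1]: E(K, 0x90) = 0xB9; 0xC6 ⊕ 0xB9 = 0x7F.
C[2]: E(K, 0x7F) = 0x42; 0x71 ⊕ 0x42 = 0x33.

C[2] = 0x33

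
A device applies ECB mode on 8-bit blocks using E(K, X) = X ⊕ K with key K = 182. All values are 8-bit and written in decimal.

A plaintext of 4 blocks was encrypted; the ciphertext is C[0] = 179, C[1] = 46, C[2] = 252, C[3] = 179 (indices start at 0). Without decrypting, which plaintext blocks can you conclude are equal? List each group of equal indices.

P[0] = P[3]

ECB encrypts each block independently with the same key, so equal ciphertext blocks imply equal plaintext blocks.
C[0] = C[3] = 179, so P[0] = P[3].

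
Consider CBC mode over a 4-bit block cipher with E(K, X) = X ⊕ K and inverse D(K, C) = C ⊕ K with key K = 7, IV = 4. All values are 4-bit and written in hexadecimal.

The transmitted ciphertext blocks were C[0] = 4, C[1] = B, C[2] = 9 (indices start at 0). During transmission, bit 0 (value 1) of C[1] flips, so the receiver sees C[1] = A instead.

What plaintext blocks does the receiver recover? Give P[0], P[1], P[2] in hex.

P[0] = 7, P[1] = 9, P[2] = 4

CBC decryption: P_i = D(K, C_i) ⊕ C_{i−1}, with C_{−1} = IV.
Only C[1] changed, to A. In CBC, a change in C_i garbles P_i and flips the same bit in P_{i+1}. Decrypting the received ciphertext:
P[0]: D(K, 4) = 3; 3 ⊕ 4 = 7.
P[1]: D(K, A) = D; D ⊕ 4 = 9.
P[2]: D(K, 9) = E; E ⊕ A = 4.
Blocks that differ from the original plaintext: P[1], P[2].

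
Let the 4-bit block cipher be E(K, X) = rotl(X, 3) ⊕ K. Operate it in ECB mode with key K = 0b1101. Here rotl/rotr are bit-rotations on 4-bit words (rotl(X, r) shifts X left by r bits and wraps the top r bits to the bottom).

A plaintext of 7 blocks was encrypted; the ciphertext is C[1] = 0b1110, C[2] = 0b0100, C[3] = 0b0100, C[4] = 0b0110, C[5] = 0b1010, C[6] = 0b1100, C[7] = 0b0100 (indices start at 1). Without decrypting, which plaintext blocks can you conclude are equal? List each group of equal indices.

ECB encrypts each block independently with the same key, so equal ciphertext blocks imply equal plaintext blocks.
C[2] = C[3] = C[7] = 0b0100, so P[2] = P[3] = P[7].

P[2] = P[3] = P[7]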